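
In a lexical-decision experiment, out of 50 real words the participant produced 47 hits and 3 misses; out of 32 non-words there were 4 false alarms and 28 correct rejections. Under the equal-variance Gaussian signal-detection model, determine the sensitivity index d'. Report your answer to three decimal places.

d' = 2.705

H = 47/50 = 0.9400
FA = 4/32 = 0.1250
z(H) = 1.5548
z(FA) = -1.1503
d' = z(H) − z(FA) = 1.5548 − (-1.1503) = 2.7051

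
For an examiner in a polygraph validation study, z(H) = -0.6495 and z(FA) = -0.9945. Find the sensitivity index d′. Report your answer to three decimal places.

d' = z(H) − z(FA) = -0.6495 − (-0.9945) = 0.3450

d′ = 0.345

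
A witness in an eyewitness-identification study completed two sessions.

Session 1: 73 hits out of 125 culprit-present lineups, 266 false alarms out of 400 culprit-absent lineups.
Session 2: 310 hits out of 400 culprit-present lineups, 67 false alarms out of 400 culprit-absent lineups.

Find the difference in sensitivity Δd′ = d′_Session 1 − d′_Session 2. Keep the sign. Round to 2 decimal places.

Δd′ = -1.93

Session 1: z(0.5840) = 0.212, z(0.6650) = 0.426, d' = -0.214
Session 2: z(0.7750) = 0.755, z(0.1675) = -0.964, d' = 1.719
Δd' = d'_Session 1 − d'_Session 2 = -0.214 − 1.719 = -1.933
Session 2 has the higher sensitivity.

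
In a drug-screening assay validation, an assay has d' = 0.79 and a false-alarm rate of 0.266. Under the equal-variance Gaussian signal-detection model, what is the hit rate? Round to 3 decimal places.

hit rate = 0.566

z(false-alarm rate) = z(0.266) = -0.6250
z(H) = z(FA) + d' = -0.6250 + 0.79 = 0.1650
hit rate = Φ(0.1650) = 0.5655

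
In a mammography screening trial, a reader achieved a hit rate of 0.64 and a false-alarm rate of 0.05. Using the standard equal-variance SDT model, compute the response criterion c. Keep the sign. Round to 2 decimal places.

Φ⁻¹(H) = Φ⁻¹(0.64) = 0.3585
Φ⁻¹(FA) = Φ⁻¹(0.05) = -1.6449
c = −½·[z(H) + z(FA)] = −0.5 × (0.3585 + (-1.6449)) = 0.6432
c > 0: the reader has a conservative response bias.

c = 0.64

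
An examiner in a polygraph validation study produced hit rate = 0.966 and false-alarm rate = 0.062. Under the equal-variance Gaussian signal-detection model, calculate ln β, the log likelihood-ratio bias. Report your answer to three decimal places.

z(H) = z(0.966) = 1.8250
z(FA) = z(0.062) = -1.5382
ln β = −½·[z(H)² − z(FA)²] = −0.5 × (3.3306 − 2.3661) = -0.48225

ln β = -0.482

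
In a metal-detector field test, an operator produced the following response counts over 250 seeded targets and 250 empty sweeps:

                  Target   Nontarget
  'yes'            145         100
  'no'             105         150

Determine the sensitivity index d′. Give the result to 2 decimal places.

H = 145/250 = 0.5800
FA = 100/250 = 0.4000
z(0.5800) = 0.2019, z(0.4000) = -0.2533
d' = z(H) − z(FA) = 0.2019 − (-0.2533) = 0.4552

d′ = 0.46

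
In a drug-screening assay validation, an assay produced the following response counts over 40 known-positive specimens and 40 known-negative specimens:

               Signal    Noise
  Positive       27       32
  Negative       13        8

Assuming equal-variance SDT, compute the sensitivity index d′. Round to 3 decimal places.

d′ = -0.388

H = 27/40 = 0.6750
FA = 32/40 = 0.8000
z(H) = z(0.6750) = 0.4538
z(FA) = z(0.8000) = 0.8416
d' = z(H) − z(FA) = 0.4538 − 0.8416 = -0.3878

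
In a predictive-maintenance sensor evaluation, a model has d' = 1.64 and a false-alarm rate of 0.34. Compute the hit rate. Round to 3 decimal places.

hit rate = 0.890

z(false-alarm rate) = z(0.34) = -0.4125
z(H) = z(FA) + d' = -0.4125 + 1.64 = 1.2275
hit rate = Φ(1.2275) = 0.8902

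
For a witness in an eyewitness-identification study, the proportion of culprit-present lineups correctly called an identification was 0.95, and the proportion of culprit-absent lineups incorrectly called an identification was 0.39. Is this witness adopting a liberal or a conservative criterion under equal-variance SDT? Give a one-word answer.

z(H) = 1.645, z(FA) = -0.279
c = −½·(z(H) + z(FA)) = -0.683
c < 0 → liberal criterion (biased toward responding “yes”).

liberal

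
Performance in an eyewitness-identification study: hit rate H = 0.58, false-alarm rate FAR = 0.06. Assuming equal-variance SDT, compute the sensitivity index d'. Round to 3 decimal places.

d' = 1.757

Φ⁻¹(H) = Φ⁻¹(0.58) = 0.2019
Φ⁻¹(FA) = Φ⁻¹(0.06) = -1.5548
d' = z(H) − z(FA) = 0.2019 − (-1.5548) = 1.7567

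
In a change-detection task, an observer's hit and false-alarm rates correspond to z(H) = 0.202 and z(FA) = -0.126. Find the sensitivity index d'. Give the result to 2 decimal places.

d' = 0.33

d' = z(H) − z(FA) = 0.202 − (-0.126) = 0.328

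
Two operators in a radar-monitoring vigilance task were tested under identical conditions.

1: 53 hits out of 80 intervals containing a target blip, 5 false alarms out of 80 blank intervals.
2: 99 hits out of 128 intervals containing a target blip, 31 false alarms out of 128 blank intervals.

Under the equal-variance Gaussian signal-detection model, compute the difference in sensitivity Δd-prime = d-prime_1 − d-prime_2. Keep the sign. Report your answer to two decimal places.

1: z(0.6625) = 0.419, z(0.0625) = -1.534, d' = 1.953
2: z(0.7734) = 0.750, z(0.2422) = -0.699, d' = 1.449
Δd' = d'_1 − d'_2 = 1.953 − 1.449 = 0.504
1 has the higher sensitivity.

Δd-prime = 0.50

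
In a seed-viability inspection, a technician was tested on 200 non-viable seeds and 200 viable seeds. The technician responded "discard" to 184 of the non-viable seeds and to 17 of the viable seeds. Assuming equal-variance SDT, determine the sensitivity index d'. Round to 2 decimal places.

d' = 2.78

H = 184/200 = 0.9200
FA = 17/200 = 0.0850
z(0.9200) = 1.405, z(0.0850) = -1.372
d' = z(H) − z(FA) = 1.405 − (-1.372) = 2.777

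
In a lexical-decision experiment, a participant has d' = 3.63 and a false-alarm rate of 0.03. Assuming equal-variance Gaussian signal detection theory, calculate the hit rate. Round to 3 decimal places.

hit rate = 0.960

z(false-alarm rate) = z(0.03) = -1.8808
z(H) = z(FA) + d' = -1.8808 + 3.63 = 1.7492
hit rate = Φ(1.7492) = 0.9599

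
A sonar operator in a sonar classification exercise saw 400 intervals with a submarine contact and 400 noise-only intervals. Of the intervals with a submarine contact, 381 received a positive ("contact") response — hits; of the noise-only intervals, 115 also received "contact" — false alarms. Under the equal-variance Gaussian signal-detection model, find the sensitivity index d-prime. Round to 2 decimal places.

H = 381/400 = 0.9525
FA = 115/400 = 0.2875
z(H) = z(0.9525) = 1.6696
z(FA) = z(0.2875) = -0.5607
d' = z(H) − z(FA) = 1.6696 − (-0.5607) = 2.2303

d-prime = 2.23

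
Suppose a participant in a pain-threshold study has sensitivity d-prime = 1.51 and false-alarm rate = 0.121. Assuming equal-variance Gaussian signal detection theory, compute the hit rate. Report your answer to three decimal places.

hit rate = 0.633

z(false-alarm rate) = z(0.121) = -1.1700
z(H) = z(FA) + d' = -1.1700 + 1.51 = 0.3400
hit rate = Φ(0.3400) = 0.6331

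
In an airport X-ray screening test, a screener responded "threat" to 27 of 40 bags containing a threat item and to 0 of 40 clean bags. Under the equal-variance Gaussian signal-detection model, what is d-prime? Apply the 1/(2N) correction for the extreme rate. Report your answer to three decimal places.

The false-alarm rate is 0/40 = 0, so apply the 1/(2N) correction: FA → 1/(2·40) = 0.01250.
z(H) = z(0.67500) = 0.4538
z(FA) = z(0.01250) = -2.2414
d' = 0.4538 − (-2.2414) = 2.6952

d-prime = 2.695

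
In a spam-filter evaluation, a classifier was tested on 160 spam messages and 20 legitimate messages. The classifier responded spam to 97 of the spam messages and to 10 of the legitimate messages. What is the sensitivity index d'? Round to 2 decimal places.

d' = 0.27

H = 97/160 = 0.6062
FA = 10/20 = 0.5000
z(H) = z(0.6062) = 0.269
z(FA) = z(0.5000) = 0.000
d' = z(H) − z(FA) = 0.269 − 0.000 = 0.269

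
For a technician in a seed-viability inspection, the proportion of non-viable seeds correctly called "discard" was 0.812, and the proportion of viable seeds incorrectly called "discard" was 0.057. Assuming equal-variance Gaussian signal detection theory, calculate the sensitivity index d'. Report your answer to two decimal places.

Φ⁻¹(H) = Φ⁻¹(0.812) = 0.8853
Φ⁻¹(FA) = Φ⁻¹(0.057) = -1.5805
d' = z(H) − z(FA) = 0.8853 − (-1.5805) = 2.4658

d' = 2.47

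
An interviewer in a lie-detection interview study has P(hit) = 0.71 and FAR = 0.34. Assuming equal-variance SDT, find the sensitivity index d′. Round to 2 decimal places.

z(H) = z(0.71) = 0.553
z(FA) = z(0.34) = -0.412
d' = z(H) − z(FA) = 0.553 − (-0.412) = 0.965

d′ = 0.97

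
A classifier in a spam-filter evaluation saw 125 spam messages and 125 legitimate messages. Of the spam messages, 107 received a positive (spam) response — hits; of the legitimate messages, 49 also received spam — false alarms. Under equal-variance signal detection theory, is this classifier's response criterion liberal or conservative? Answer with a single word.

liberal

z(H) = 1.063, z(FA) = -0.274
c = −½·(z(H) + z(FA)) = -0.3945
c < 0 → liberal criterion (biased toward responding “yes”).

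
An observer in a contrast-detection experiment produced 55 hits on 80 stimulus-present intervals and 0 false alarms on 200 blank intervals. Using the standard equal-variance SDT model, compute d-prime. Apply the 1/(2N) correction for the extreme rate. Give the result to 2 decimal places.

The false-alarm rate is 0/200 = 0, so apply the 1/(2N) correction: FA → 1/(2·200) = 0.00250.
z(H) = z(0.68750) = 0.489
z(FA) = z(0.00250) = -2.807
d' = 0.489 − (-2.807) = 3.296

d-prime = 3.30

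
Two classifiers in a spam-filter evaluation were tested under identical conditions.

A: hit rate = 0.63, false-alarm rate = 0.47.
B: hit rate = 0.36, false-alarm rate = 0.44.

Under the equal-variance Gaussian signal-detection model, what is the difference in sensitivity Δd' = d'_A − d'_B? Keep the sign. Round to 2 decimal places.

A: z(0.63) = 0.332, z(0.47) = -0.075, d' = 0.407
B: z(0.36) = -0.358, z(0.44) = -0.151, d' = -0.207
Δd' = d'_A − d'_B = 0.407 − (-0.207) = 0.614
A has the higher sensitivity.

Δd' = 0.61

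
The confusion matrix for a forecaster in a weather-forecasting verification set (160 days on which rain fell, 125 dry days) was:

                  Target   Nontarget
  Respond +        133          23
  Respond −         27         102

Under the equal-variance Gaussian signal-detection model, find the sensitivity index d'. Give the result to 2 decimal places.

d' = 1.86

H = 133/160 = 0.8313
FA = 23/125 = 0.1840
z(H) = z(0.8313) = 0.959
z(FA) = z(0.1840) = -0.900
d' = z(H) − z(FA) = 0.959 − (-0.900) = 1.859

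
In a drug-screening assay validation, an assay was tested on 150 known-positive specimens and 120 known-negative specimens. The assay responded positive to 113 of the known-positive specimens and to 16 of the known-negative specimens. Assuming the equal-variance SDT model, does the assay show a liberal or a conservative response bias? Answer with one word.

z(H) = 0.685, z(FA) = -1.111
c = −½·(z(H) + z(FA)) = 0.213
c > 0 → conservative criterion (biased toward responding “no”).

conservative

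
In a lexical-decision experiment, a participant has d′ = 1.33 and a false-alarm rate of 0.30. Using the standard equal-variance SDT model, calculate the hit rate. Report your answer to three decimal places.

z(false-alarm rate) = z(0.30) = -0.5244
z(H) = z(FA) + d' = -0.5244 + 1.33 = 0.8056
hit rate = Φ(0.8056) = 0.7898

hit rate = 0.790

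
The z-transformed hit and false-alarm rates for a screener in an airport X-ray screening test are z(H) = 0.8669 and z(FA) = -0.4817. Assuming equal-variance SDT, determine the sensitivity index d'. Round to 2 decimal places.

d' = z(H) − z(FA) = 0.8669 − (-0.4817) = 1.3486

d' = 1.35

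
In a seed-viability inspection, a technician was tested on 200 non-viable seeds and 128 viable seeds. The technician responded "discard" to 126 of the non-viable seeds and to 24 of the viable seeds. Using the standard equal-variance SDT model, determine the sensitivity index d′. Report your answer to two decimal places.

H = 126/200 = 0.6300
FA = 24/128 = 0.1875
z(H) = 0.332
z(FA) = -0.887
d' = z(H) − z(FA) = 0.332 − (-0.887) = 1.219

d′ = 1.22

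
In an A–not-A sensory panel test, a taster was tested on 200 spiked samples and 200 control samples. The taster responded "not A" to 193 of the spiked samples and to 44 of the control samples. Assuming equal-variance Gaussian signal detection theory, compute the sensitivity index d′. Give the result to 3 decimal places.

H = 193/200 = 0.9650
FA = 44/200 = 0.2200
z(0.9650) = 1.8119, z(0.2200) = -0.7722
d' = z(H) − z(FA) = 1.8119 − (-0.7722) = 2.5841

d′ = 2.584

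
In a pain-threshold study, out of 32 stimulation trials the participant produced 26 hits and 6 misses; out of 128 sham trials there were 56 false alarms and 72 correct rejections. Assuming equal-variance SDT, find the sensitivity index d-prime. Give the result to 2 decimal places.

d-prime = 1.04

H = 26/32 = 0.8125
FA = 56/128 = 0.4375
Φ⁻¹(H) = 0.8871
Φ⁻¹(FA) = -0.1573
d' = z(H) − z(FA) = 0.8871 − (-0.1573) = 1.0444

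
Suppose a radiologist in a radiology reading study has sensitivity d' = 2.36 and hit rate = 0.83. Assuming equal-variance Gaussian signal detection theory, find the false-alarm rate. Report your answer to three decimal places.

z(hit rate) = z(0.83) = 0.9542
z(FA) = z(H) − d' = 0.9542 − 2.36 = -1.4058
false-alarm rate = Φ(-1.4058) = 0.0799

false-alarm rate = 0.080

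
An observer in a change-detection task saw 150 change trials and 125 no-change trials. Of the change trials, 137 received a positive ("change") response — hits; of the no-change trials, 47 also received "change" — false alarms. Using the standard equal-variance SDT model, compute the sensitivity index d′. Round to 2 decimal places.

H = 137/150 = 0.9133
FA = 47/125 = 0.3760
z(H) = 1.361
z(FA) = -0.316
d' = z(H) − z(FA) = 1.361 − (-0.316) = 1.677

d′ = 1.68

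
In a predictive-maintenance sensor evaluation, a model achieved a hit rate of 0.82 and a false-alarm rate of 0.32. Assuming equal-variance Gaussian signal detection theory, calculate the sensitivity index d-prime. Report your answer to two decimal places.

z(H) = 0.9154
z(FA) = -0.4677
d' = z(H) − z(FA) = 0.9154 − (-0.4677) = 1.3831

d-prime = 1.38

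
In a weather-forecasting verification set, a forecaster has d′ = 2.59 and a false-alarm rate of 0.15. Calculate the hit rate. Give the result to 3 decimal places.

z(false-alarm rate) = z(0.15) = -1.0364
z(H) = z(FA) + d' = -1.0364 + 2.59 = 1.5536
hit rate = Φ(1.5536) = 0.9399

hit rate = 0.940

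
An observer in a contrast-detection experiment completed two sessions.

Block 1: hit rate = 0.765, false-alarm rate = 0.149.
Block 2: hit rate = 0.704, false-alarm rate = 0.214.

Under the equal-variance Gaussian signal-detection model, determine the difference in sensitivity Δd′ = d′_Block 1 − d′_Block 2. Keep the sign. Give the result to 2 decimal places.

Block 1: z(0.765) = 0.722, z(0.149) = -1.041, d' = 1.763
Block 2: z(0.704) = 0.536, z(0.214) = -0.793, d' = 1.329
Δd' = d'_Block 1 − d'_Block 2 = 1.763 − 1.329 = 0.434
Block 1 has the higher sensitivity.

Δd′ = 0.43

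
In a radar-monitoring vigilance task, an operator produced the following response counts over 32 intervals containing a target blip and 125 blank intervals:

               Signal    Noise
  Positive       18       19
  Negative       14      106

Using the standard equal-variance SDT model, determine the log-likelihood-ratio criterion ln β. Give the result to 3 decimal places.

ln β = 0.516

H = 18/32 = 0.5625
FA = 19/125 = 0.1520
z(H) = z(0.5625) = 0.1573
z(FA) = z(0.1520) = -1.0279
ln β = −½·[z(H)² − z(FA)²] = −0.5 × (0.0247 − 1.0566) = 0.51595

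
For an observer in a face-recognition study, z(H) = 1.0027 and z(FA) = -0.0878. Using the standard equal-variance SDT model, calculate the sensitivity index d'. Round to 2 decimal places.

d' = z(H) − z(FA) = 1.0027 − (-0.0878) = 1.0905

d' = 1.09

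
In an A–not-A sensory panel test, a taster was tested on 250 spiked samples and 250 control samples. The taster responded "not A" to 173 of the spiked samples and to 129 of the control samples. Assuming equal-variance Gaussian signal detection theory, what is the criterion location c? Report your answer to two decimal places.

H = 173/250 = 0.6920
FA = 129/250 = 0.5160
Φ⁻¹(0.6920) = 0.502, Φ⁻¹(0.5160) = 0.040
c = −½·[z(H) + z(FA)] = −0.5 × (0.502 + 0.040) = -0.271

c = -0.27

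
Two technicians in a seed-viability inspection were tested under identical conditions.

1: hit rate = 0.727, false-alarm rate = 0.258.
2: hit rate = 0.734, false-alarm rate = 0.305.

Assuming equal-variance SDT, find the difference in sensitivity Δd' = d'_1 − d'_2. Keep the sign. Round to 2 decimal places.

1: z(0.727) = 0.604, z(0.258) = -0.650, d' = 1.254
2: z(0.734) = 0.625, z(0.305) = -0.510, d' = 1.135
Δd' = d'_1 − d'_2 = 1.254 − 1.135 = 0.119
1 has the higher sensitivity.

Δd' = 0.12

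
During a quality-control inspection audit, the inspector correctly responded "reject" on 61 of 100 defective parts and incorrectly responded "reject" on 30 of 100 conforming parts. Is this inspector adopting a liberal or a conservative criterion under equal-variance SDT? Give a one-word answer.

z(H) = 0.279, z(FA) = -0.524
c = −½·(z(H) + z(FA)) = 0.1225
c > 0 → conservative criterion (biased toward responding “no”).

conservative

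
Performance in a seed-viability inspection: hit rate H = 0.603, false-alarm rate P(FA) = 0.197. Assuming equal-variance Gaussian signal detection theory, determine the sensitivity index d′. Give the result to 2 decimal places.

d′ = 1.11

Φ⁻¹(0.603) = 0.261, Φ⁻¹(0.197) = -0.852
d' = z(H) − z(FA) = 0.261 − (-0.852) = 1.113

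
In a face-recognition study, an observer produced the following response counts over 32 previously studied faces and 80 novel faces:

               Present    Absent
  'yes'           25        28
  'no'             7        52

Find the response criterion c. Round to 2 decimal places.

c = -0.20

H = 25/32 = 0.7812
FA = 28/80 = 0.3500
z(H) = z(0.7812) = 0.776
z(FA) = z(0.3500) = -0.385
c = −½·[z(H) + z(FA)] = −0.5 × (0.776 + (-0.385)) = -0.1955
c < 0: the observer has a liberal response bias.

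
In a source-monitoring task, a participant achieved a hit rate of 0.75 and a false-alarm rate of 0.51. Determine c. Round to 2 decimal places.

c = -0.35

z(H) = z(0.75) = 0.6745
z(FA) = z(0.51) = 0.0251
c = −½·[z(H) + z(FA)] = −0.5 × (0.6745 + 0.0251) = -0.3498
c < 0: the participant has a liberal response bias.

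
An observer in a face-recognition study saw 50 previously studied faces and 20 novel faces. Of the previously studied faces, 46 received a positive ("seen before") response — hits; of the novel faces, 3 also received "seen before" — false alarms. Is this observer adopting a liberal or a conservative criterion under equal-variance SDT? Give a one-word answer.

z(H) = 1.405, z(FA) = -1.036
c = −½·(z(H) + z(FA)) = -0.1845
c < 0 → liberal criterion (biased toward responding “yes”).

liberal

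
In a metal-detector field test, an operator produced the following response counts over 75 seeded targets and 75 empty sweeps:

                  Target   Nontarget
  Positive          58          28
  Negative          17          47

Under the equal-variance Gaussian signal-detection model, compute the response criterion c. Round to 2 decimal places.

c = -0.21

H = 58/75 = 0.7733
FA = 28/75 = 0.3733
z(0.7733) = 0.7498, z(0.3733) = -0.3231
c = −½·[z(H) + z(FA)] = −0.5 × (0.7498 + (-0.3231)) = -0.21335
c < 0: the operator has a liberal response bias.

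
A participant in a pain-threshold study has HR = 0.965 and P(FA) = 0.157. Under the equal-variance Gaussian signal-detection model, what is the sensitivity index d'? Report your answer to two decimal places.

d' = 2.82

z(H) = z(0.965) = 1.8119
z(FA) = z(0.157) = -1.0069
d' = z(H) − z(FA) = 1.8119 − (-1.0069) = 2.8188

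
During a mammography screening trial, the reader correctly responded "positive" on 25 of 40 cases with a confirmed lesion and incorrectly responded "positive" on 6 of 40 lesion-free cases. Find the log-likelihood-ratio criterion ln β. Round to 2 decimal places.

ln β = 0.49

H = 25/40 = 0.6250
FA = 6/40 = 0.1500
Φ⁻¹(H) = 0.319
Φ⁻¹(FA) = -1.036
ln β = −½·[z(H)² − z(FA)²] = −0.5 × (0.102 − 1.073) = 0.4855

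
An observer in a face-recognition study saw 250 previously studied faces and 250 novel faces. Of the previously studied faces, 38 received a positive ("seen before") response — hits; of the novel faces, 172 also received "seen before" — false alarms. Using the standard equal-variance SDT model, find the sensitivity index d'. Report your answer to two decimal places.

H = 38/250 = 0.1520
FA = 172/250 = 0.6880
z(H) = z(0.1520) = -1.0279
z(FA) = z(0.6880) = 0.4902
d' = z(H) − z(FA) = -1.0279 − 0.4902 = -1.5181

d' = -1.52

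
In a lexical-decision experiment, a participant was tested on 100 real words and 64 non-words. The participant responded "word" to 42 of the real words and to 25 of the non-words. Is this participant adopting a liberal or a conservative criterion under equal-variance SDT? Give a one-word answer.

z(H) = -0.202, z(FA) = -0.278
c = −½·(z(H) + z(FA)) = 0.240
c > 0 → conservative criterion (biased toward responding “no”).

conservative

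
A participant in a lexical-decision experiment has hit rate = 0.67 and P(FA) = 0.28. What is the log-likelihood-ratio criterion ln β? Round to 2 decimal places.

z(H) = 0.440
z(FA) = -0.583
ln β = −½·[z(H)² − z(FA)²] = −0.5 × (0.194 − 0.340) = 0.073

ln β = 0.07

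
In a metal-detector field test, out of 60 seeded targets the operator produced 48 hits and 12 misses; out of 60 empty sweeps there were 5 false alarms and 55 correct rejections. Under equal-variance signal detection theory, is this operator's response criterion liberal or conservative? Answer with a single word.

conservative

z(H) = 0.842, z(FA) = -1.383
c = −½·(z(H) + z(FA)) = 0.2705
c > 0 → conservative criterion (biased toward responding “no”).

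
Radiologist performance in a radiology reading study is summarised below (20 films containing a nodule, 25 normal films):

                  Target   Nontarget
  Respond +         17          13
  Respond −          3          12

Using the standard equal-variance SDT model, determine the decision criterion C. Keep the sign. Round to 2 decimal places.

C = -0.54

H = 17/20 = 0.8500
FA = 13/25 = 0.5200
Φ⁻¹(0.8500) = 1.036, Φ⁻¹(0.5200) = 0.050
c = −½·[z(H) + z(FA)] = −0.5 × (1.036 + 0.050) = -0.543
c < 0: the radiologist has a liberal response bias.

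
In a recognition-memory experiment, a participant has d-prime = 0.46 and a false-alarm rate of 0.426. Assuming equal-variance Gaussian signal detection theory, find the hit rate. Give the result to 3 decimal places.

hit rate = 0.608

z(false-alarm rate) = z(0.426) = -0.1866
z(H) = z(FA) + d' = -0.1866 + 0.46 = 0.2734
hit rate = Φ(0.2734) = 0.6077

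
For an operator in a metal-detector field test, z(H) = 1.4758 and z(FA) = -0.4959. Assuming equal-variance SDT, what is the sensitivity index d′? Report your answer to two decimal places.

d' = z(H) − z(FA) = 1.4758 − (-0.4959) = 1.9717

d′ = 1.97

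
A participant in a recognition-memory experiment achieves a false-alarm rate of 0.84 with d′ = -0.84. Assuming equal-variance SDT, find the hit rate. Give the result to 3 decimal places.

z(false-alarm rate) = z(0.84) = 0.9945
z(H) = z(FA) + d' = 0.9945 + (-0.84) = 0.1545
hit rate = Φ(0.1545) = 0.5614

hit rate = 0.561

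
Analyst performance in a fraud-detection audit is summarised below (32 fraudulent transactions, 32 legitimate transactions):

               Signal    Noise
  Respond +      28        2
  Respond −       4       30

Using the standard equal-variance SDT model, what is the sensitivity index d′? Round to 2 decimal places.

H = 28/32 = 0.8750
FA = 2/32 = 0.0625
Φ⁻¹(0.8750) = 1.150, Φ⁻¹(0.0625) = -1.534
d' = z(H) − z(FA) = 1.150 − (-1.534) = 2.684

d′ = 2.68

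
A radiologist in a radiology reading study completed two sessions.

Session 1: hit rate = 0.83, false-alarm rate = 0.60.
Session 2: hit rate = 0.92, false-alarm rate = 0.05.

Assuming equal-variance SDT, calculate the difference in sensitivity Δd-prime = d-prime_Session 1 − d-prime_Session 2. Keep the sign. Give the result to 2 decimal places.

Δd-prime = -2.35

Session 1: z(0.83) = 0.954, z(0.60) = 0.253, d' = 0.701
Session 2: z(0.92) = 1.405, z(0.05) = -1.645, d' = 3.050
Δd' = d'_Session 1 − d'_Session 2 = 0.701 − 3.050 = -2.349
Session 2 has the higher sensitivity.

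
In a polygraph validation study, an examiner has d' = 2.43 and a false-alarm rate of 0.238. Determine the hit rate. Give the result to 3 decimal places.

z(false-alarm rate) = z(0.238) = -0.7128
z(H) = z(FA) + d' = -0.7128 + 2.43 = 1.7172
hit rate = Φ(1.7172) = 0.9570

hit rate = 0.957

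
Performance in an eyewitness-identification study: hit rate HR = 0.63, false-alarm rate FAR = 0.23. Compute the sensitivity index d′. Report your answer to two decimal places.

Φ⁻¹(H) = 0.332
Φ⁻¹(FA) = -0.739
d' = z(H) − z(FA) = 0.332 − (-0.739) = 1.071

d′ = 1.07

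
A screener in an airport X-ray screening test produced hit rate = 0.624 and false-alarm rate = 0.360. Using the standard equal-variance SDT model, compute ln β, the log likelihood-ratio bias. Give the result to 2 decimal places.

ln β = 0.01

z(H) = z(0.624) = 0.316
z(FA) = z(0.360) = -0.358
ln β = −½·[z(H)² − z(FA)²] = −0.5 × (0.100 − 0.128) = 0.014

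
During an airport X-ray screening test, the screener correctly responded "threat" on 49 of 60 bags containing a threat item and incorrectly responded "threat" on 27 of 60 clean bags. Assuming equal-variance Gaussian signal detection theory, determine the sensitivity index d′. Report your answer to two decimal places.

H = 49/60 = 0.8167
FA = 27/60 = 0.4500
z(0.8167) = 0.903, z(0.4500) = -0.126
d' = z(H) − z(FA) = 0.903 − (-0.126) = 1.029

d′ = 1.03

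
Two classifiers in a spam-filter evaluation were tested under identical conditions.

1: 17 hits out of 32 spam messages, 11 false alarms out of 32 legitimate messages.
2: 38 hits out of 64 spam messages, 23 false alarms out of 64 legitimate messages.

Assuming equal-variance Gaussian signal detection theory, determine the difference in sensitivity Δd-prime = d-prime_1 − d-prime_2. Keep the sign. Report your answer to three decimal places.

Δd-prime = -0.117

1: z(0.5312) = 0.0783, z(0.3438) = -0.4021, d' = 0.4804
2: z(0.5938) = 0.2373, z(0.3594) = -0.3601, d' = 0.5974
Δd' = d'_1 − d'_2 = 0.4804 − 0.5974 = -0.1170
2 has the higher sensitivity.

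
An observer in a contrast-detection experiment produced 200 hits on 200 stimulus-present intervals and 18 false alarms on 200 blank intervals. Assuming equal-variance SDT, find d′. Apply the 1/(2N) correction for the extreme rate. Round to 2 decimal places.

d′ = 4.15

The hit rate is 200/200 = 1, so apply the 1/(2N) correction: H → 1 − 1/(2·200) = 0.99750.
z(H) = z(0.99750) = 2.807
z(FA) = z(0.09000) = -1.341
d' = 2.807 − (-1.341) = 4.148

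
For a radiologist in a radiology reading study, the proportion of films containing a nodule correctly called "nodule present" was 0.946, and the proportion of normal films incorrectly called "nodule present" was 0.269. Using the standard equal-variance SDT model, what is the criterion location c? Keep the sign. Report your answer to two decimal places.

c = -0.50

Φ⁻¹(H) = 1.6072
Φ⁻¹(FA) = -0.6158
c = −½·[z(H) + z(FA)] = −0.5 × (1.6072 + (-0.6158)) = -0.4957
c < 0: the radiologist has a liberal response bias.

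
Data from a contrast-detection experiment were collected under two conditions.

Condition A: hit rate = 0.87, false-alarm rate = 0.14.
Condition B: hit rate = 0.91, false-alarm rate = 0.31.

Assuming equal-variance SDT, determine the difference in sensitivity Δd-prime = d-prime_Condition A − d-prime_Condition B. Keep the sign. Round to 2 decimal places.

Condition A: z(0.87) = 1.126, z(0.14) = -1.080, d' = 2.206
Condition B: z(0.91) = 1.341, z(0.31) = -0.496, d' = 1.837
Δd' = d'_Condition A − d'_Condition B = 2.206 − 1.837 = 0.369
Condition A has the higher sensitivity.

Δd-prime = 0.37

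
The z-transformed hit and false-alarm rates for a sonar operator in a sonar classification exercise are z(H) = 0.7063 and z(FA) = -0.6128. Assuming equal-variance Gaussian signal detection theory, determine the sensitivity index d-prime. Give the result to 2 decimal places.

d-prime = 1.32

d' = z(H) − z(FA) = 0.7063 − (-0.6128) = 1.3191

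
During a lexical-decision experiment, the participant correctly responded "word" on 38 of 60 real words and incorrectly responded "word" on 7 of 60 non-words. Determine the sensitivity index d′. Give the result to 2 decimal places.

d′ = 1.53

H = 38/60 = 0.6333
FA = 7/60 = 0.1167
z(H) = z(0.6333) = 0.3406
z(FA) = z(0.1167) = -1.1916
d' = z(H) − z(FA) = 0.3406 − (-1.1916) = 1.5322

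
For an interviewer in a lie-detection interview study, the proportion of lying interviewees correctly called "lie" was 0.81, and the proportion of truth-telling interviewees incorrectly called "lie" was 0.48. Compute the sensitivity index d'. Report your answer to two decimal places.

z(H) = 0.8779
z(FA) = -0.0502
d' = z(H) − z(FA) = 0.8779 − (-0.0502) = 0.9281

d' = 0.93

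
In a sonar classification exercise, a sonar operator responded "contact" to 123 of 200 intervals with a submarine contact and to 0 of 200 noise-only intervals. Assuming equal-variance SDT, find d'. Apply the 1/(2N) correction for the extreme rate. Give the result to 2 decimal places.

The false-alarm rate is 0/200 = 0, so apply the 1/(2N) correction: FA → 1/(2·200) = 0.00250.
z(H) = z(0.61500) = 0.292
z(FA) = z(0.00250) = -2.807
d' = 0.292 − (-2.807) = 3.099

d' = 3.10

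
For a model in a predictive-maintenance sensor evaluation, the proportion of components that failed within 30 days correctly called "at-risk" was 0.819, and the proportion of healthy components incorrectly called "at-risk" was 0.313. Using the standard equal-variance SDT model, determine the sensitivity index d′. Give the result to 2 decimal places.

Φ⁻¹(H) = 0.9116
Φ⁻¹(FA) = -0.4874
d' = z(H) − z(FA) = 0.9116 − (-0.4874) = 1.3990

d′ = 1.40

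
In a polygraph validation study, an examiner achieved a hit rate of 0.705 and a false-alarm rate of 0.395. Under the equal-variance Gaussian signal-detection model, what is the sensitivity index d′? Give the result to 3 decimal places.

Φ⁻¹(0.705) = 0.5388, Φ⁻¹(0.395) = -0.2663
d' = z(H) − z(FA) = 0.5388 − (-0.2663) = 0.8051

d′ = 0.805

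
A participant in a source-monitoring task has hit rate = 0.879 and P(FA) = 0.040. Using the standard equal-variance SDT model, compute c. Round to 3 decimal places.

Φ⁻¹(H) = 1.1700
Φ⁻¹(FA) = -1.7507
c = −½·[z(H) + z(FA)] = −0.5 × (1.1700 + (-1.7507)) = 0.29035

c = 0.290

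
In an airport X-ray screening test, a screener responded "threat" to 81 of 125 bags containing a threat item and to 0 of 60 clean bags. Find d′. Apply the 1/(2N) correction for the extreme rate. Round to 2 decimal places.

The false-alarm rate is 0/60 = 0, so apply the 1/(2N) correction: FA → 1/(2·60) = 0.00833.
z(H) = z(0.64800) = 0.380
z(FA) = z(0.00833) = -2.394
d' = 0.380 − (-2.394) = 2.774

d′ = 2.77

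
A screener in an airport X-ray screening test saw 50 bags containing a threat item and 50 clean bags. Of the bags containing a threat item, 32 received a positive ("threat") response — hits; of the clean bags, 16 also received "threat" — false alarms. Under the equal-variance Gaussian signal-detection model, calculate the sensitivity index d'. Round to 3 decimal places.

H = 32/50 = 0.6400
FA = 16/50 = 0.3200
Φ⁻¹(0.6400) = 0.3585, Φ⁻¹(0.3200) = -0.4677
d' = z(H) − z(FA) = 0.3585 − (-0.4677) = 0.8262

d' = 0.826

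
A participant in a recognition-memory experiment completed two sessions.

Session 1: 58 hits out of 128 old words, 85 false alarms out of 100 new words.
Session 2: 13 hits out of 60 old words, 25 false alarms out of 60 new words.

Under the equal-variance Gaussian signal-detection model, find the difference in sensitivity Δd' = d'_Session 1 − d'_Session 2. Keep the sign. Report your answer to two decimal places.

Session 1: z(0.4531) = -0.118, z(0.8500) = 1.036, d' = -1.154
Session 2: z(0.2167) = -0.783, z(0.4167) = -0.210, d' = -0.573
Δd' = d'_Session 1 − d'_Session 2 = -1.154 − (-0.573) = -0.581
Session 2 has the higher sensitivity.

Δd' = -0.58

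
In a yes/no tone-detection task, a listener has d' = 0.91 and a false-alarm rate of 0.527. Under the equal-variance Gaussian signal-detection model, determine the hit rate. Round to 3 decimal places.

hit rate = 0.836

z(false-alarm rate) = z(0.527) = 0.0677
z(H) = z(FA) + d' = 0.0677 + 0.91 = 0.9777
hit rate = Φ(0.9777) = 0.8359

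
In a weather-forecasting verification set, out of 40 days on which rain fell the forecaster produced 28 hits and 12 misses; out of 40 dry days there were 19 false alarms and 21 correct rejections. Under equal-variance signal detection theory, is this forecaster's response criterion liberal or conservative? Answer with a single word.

z(H) = 0.524, z(FA) = -0.063
c = −½·(z(H) + z(FA)) = -0.2305
c < 0 → liberal criterion (biased toward responding “yes”).

liberal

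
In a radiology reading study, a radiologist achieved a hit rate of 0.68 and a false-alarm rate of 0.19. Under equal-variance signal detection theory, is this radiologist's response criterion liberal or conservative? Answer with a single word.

conservative

z(H) = 0.468, z(FA) = -0.878
c = −½·(z(H) + z(FA)) = 0.205
c > 0 → conservative criterion (biased toward responding “no”).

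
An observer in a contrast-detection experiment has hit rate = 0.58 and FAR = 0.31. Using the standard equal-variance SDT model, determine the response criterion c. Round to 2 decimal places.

Φ⁻¹(H) = 0.2019
Φ⁻¹(FA) = -0.4959
c = −½·[z(H) + z(FA)] = −0.5 × (0.2019 + (-0.4959)) = 0.1470

c = 0.15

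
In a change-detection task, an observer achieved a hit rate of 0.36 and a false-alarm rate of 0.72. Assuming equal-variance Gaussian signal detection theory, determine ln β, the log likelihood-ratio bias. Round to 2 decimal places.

z(0.36) = -0.358, z(0.72) = 0.583
ln β = −½·[z(H)² − z(FA)²] = −0.5 × (0.128 − 0.340) = 0.106

ln β = 0.11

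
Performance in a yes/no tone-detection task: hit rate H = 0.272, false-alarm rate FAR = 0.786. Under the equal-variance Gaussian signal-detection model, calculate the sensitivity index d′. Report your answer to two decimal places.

z(H) = -0.6068
z(FA) = 0.7926
d' = z(H) − z(FA) = -0.6068 − 0.7926 = -1.3994

d′ = -1.40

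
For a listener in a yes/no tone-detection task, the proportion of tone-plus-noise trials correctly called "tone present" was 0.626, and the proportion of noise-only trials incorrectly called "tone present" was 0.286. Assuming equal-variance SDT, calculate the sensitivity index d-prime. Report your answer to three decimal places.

Φ⁻¹(H) = 0.3213
Φ⁻¹(FA) = -0.5651
d' = z(H) − z(FA) = 0.3213 − (-0.5651) = 0.8864

d-prime = 0.886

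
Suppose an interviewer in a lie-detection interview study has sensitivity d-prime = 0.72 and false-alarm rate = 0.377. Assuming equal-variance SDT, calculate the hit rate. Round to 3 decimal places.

hit rate = 0.658

z(false-alarm rate) = z(0.377) = -0.3134
z(H) = z(FA) + d' = -0.3134 + 0.72 = 0.4066
hit rate = Φ(0.4066) = 0.6578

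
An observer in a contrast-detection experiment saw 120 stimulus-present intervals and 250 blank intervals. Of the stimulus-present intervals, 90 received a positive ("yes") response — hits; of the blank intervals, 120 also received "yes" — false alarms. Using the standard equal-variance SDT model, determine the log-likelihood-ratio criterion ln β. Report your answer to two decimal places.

ln β = -0.23

H = 90/120 = 0.7500
FA = 120/250 = 0.4800
Φ⁻¹(H) = 0.674
Φ⁻¹(FA) = -0.050
ln β = −½·[z(H)² − z(FA)²] = −0.5 × (0.454 − 0.003) = -0.2255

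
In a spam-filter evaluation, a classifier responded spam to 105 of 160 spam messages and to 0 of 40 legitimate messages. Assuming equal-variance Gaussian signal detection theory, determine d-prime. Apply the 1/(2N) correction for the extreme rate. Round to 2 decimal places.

d-prime = 2.64

The false-alarm rate is 0/40 = 0, so apply the 1/(2N) correction: FA → 1/(2·40) = 0.01250.
z(H) = z(0.65625) = 0.402
z(FA) = z(0.01250) = -2.241
d' = 0.402 − (-2.241) = 2.643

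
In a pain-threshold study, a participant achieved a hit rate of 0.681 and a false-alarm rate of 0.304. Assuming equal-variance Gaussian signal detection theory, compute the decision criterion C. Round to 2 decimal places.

C = 0.02

z(H) = z(0.681) = 0.4705
z(FA) = z(0.304) = -0.5129
c = −½·[z(H) + z(FA)] = −0.5 × (0.4705 + (-0.5129)) = 0.0212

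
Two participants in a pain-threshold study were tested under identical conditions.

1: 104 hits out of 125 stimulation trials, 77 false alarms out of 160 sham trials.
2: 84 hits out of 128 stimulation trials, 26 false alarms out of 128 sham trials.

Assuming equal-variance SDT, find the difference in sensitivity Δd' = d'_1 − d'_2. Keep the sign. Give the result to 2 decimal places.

1: z(0.8320) = 0.962, z(0.4813) = -0.047, d' = 1.009
2: z(0.6562) = 0.402, z(0.2031) = -0.831, d' = 1.233
Δd' = d'_1 − d'_2 = 1.009 − 1.233 = -0.224
2 has the higher sensitivity.

Δd' = -0.22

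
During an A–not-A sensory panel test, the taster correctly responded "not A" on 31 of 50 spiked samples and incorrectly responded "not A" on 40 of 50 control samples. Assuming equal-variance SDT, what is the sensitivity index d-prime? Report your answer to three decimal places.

H = 31/50 = 0.6200
FA = 40/50 = 0.8000
Φ⁻¹(H) = 0.3055
Φ⁻¹(FA) = 0.8416
d' = z(H) − z(FA) = 0.3055 − 0.8416 = -0.5361

d-prime = -0.536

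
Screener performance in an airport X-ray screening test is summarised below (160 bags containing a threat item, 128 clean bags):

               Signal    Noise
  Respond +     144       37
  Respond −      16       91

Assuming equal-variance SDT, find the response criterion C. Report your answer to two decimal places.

H = 144/160 = 0.9000
FA = 37/128 = 0.2891
Φ⁻¹(H) = Φ⁻¹(0.9000) = 1.2816
Φ⁻¹(FA) = Φ⁻¹(0.2891) = -0.5560
c = −½·[z(H) + z(FA)] = −0.5 × (1.2816 + (-0.5560)) = -0.3628
c < 0: the screener has a liberal response bias.

C = -0.36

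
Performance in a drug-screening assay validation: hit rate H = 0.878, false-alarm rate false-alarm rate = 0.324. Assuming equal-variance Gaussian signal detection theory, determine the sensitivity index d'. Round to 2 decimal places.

Φ⁻¹(H) = 1.1650
Φ⁻¹(FA) = -0.4565
d' = z(H) − z(FA) = 1.1650 − (-0.4565) = 1.6215

d' = 1.62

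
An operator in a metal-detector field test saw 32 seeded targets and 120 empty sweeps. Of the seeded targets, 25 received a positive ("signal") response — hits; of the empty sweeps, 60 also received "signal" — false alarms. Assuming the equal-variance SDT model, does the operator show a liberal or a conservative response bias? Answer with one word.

z(H) = 0.776, z(FA) = 0.000
c = −½·(z(H) + z(FA)) = -0.388
c < 0 → liberal criterion (biased toward responding “yes”).

liberal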